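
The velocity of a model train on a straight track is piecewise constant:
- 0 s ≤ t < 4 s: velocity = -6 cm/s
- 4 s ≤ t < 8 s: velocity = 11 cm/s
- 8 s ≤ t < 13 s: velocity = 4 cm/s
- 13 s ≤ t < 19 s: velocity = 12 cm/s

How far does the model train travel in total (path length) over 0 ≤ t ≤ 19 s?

160 cm

Distance (not displacement) is the total path length: add the absolute areas under v-t.
0–4 s: |-6| × 4 = 24 cm
4–8 s: |11| × 4 = 44 cm
8–13 s: |4| × 5 = 20 cm
13–19 s: |12| × 6 = 72 cm
Total distance = 160 cm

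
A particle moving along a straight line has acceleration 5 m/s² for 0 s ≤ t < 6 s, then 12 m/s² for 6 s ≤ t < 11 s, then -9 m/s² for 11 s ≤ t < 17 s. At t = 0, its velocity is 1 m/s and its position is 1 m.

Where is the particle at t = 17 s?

786 m

On each constant-a segment, Δv = aΔt and Δx = v₀Δt + ½aΔt²; chain segment to segment.
0–6 s: v starts 1 m/s; Δx = 1·6 + ½·5·6² = 96 m; v ends 31 m/s.
6–11 s: v starts 31 m/s; Δx = 31·5 + ½·12·5² = 305 m; v ends 91 m/s.
11–17 s: v starts 91 m/s; Δx = 91·6 + ½·-9·6² = 384 m; v ends 37 m/s.
x(17) = 1 + Σ Δx = 786 m.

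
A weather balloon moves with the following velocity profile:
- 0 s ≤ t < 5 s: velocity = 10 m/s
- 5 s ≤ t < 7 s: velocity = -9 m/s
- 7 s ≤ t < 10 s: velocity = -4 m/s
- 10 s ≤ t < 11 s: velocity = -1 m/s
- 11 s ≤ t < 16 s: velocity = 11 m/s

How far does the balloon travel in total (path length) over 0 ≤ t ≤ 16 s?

136 m

Total distance travelled is ∫|v| dt — sum the magnitudes of each area piece.
0–5 s: |10| × 5 = 50 m
5–7 s: |-9| × 2 = 18 m
7–10 s: |-4| × 3 = 12 m
10–11 s: |-1| × 1 = 1 m
11–16 s: |11| × 5 = 55 m
Total distance = 136 m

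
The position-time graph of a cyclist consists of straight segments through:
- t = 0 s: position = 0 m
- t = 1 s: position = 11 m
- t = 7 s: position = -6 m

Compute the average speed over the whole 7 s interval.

4 m/s

Average speed = (total path length)/(elapsed time); on a piecewise-linear x-t graph the path length is Σ|Δx|.
0–1 s: |Δx| = |11 − 0| = 11 m
1–7 s: |Δx| = |-6 − 11| = 17 m
Total path = 28 m; average speed = 28/7 = 4 m/s.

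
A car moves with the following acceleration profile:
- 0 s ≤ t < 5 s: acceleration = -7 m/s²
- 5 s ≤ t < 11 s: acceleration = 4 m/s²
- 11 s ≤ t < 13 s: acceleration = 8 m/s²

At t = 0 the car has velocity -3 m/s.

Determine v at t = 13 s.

Δv equals the area under the a-t graph; then v = v₀ + Δv.
0–5 s: -7 × 5 = -35 m/s
5–11 s: 4 × 6 = 24 m/s
11–13 s: 8 × 2 = 16 m/s
Δv = 5 m/s, so v(13) = -3 + (5) = 2 m/s.

2 m/s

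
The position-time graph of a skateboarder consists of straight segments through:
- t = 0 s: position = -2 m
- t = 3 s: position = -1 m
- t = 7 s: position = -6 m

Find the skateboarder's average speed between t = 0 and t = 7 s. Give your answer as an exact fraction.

6/7 m/s

Average speed = (total path length)/(elapsed time); on a piecewise-linear x-t graph the path length is Σ|Δx|.
0–3 s: |Δx| = |-1 − -2| = 1 m
3–7 s: |Δx| = |-6 − -1| = 5 m
Total path = 6 m; average speed = 6/7 = 6/7 m/s.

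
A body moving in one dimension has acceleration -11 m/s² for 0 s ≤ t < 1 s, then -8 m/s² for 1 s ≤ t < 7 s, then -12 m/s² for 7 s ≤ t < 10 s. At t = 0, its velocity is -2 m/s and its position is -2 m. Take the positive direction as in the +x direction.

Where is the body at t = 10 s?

-468.5 m

On each constant-a segment, Δv = aΔt and Δx = v₀Δt + ½aΔt²; chain segment to segment.
0–1 s: v starts -2 m/s; Δx = -2·1 + ½·-11·1² = -7.5 m; v ends -13 m/s.
1–7 s: v starts -13 m/s; Δx = -13·6 + ½·-8·6² = -222 m; v ends -61 m/s.
7–10 s: v starts -61 m/s; Δx = -61·3 + ½·-12·3² = -237 m; v ends -97 m/s.
x(10) = -2 + Σ Δx = -468.5 m.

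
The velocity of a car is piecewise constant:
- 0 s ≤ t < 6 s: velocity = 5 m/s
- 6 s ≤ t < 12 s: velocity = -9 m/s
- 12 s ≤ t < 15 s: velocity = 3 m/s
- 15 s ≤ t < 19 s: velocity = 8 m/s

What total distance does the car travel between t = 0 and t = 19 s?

Distance (not displacement) is the total path length: add the absolute areas under v-t.
0–6 s: |5| × 6 = 30 m
6–12 s: |-9| × 6 = 54 m
12–15 s: |3| × 3 = 9 m
15–19 s: |8| × 4 = 32 m
Total distance = 125 m

125 m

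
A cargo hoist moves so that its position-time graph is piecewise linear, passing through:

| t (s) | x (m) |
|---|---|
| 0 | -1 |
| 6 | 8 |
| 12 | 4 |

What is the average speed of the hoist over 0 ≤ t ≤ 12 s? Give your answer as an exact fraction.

13/12 m/s

Average speed = (total path length)/(elapsed time); on a piecewise-linear x-t graph the path length is Σ|Δx|.
0–6 s: |Δx| = |8 − -1| = 9 m
6–12 s: |Δx| = |4 − 8| = 4 m
Total path = 13 m; average speed = 13/12 = 13/12 m/s.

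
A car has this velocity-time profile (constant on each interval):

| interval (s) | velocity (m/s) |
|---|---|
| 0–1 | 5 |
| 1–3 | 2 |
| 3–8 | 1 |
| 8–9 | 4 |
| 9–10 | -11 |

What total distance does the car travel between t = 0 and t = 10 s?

Total distance travelled is ∫|v| dt — sum the magnitudes of each area piece.
0–1 s: |5| × 1 = 5 m
1–3 s: |2| × 2 = 4 m
3–8 s: |1| × 5 = 5 m
8–9 s: |4| × 1 = 4 m
9–10 s: |-11| × 1 = 11 m
Total distance = 29 m

29 m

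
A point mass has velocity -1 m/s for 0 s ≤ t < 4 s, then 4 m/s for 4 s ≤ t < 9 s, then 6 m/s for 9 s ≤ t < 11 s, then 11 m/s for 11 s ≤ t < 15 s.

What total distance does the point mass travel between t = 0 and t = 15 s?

Total distance travelled is ∫|v| dt — sum the magnitudes of each area piece.
0–4 s: |-1| × 4 = 4 m
4–9 s: |4| × 5 = 20 m
9–11 s: |6| × 2 = 12 m
11–15 s: |11| × 4 = 44 m
Total distance = 80 m

80 m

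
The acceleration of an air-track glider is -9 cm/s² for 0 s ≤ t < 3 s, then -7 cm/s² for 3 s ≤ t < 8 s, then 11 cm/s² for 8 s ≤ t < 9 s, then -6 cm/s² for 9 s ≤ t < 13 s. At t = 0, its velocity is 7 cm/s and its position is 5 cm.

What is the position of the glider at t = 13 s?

On each constant-a segment, Δv = aΔt and Δx = v₀Δt + ½aΔt²; chain segment to segment.
0–3 s: v starts 7 cm/s; Δx = 7·3 + ½·-9·3² = -19.5 cm; v ends -20 cm/s.
3–8 s: v starts -20 cm/s; Δx = -20·5 + ½·-7·5² = -187.5 cm; v ends -55 cm/s.
8–9 s: v starts -55 cm/s; Δx = -55·1 + ½·11·1² = -49.5 cm; v ends -44 cm/s.
9–13 s: v starts -44 cm/s; Δx = -44·4 + ½·-6·4² = -224 cm; v ends -68 cm/s.
x(13) = 5 + Σ Δx = -475.5 cm.

-475.5 cm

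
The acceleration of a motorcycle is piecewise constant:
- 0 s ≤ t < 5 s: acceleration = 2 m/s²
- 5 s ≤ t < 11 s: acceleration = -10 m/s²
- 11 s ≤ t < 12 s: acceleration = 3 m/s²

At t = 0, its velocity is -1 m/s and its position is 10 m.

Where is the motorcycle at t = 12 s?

On each constant-a segment, Δv = aΔt and Δx = v₀Δt + ½aΔt²; chain segment to segment.
0–5 s: v starts -1 m/s; Δx = -1·5 + ½·2·5² = 20 m; v ends 9 m/s.
5–11 s: v starts 9 m/s; Δx = 9·6 + ½·-10·6² = -126 m; v ends -51 m/s.
11–12 s: v starts -51 m/s; Δx = -51·1 + ½·3·1² = -49.5 m; v ends -48 m/s.
x(12) = 10 + Σ Δx = -145.5 m.

-145.5 m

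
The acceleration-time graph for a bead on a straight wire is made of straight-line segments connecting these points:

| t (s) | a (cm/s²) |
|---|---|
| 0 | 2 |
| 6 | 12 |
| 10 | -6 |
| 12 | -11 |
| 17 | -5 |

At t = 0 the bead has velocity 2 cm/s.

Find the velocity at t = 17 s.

-1 cm/s

Δv equals the area under the a-t graph; then v = v₀ + Δv.
0–6 s: ½(2 + 12)(6) = 42 cm/s
6–10 s: ½(12 + -6)(4) = 12 cm/s
10–12 s: ½(-6 + -11)(2) = -17 cm/s
12–17 s: ½(-11 + -5)(5) = -40 cm/s
Δv = -3 cm/s, so v(17) = 2 + (-3) = -1 cm/s.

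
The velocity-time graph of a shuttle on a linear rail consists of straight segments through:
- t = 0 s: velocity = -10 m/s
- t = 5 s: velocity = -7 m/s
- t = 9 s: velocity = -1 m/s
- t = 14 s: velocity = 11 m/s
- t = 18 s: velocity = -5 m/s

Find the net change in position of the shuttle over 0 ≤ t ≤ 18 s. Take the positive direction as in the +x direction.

Displacement is the signed area under the v-t curve.
0–5 s: ½(-10 + -7)(5) = -42.5 m
5–9 s: ½(-7 + -1)(4) = -16 m
9–14 s: ½(-1 + 11)(5) = 25 m
14–18 s: ½(11 + -5)(4) = 12 m
Net displacement = -21.5 m

-21.5 m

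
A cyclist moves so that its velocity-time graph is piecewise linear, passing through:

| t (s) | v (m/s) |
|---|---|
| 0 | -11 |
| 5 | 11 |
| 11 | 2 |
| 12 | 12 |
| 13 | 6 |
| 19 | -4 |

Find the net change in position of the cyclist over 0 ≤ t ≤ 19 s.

61 m

Net displacement equals the area under the velocity-time graph (areas below the axis count negative).
0–5 s: ½(-11 + 11)(5) = 0 m
5–11 s: ½(11 + 2)(6) = 39 m
11–12 s: ½(2 + 12)(1) = 7 m
12–13 s: ½(12 + 6)(1) = 9 m
13–19 s: ½(6 + -4)(6) = 6 m
Net displacement = 61 m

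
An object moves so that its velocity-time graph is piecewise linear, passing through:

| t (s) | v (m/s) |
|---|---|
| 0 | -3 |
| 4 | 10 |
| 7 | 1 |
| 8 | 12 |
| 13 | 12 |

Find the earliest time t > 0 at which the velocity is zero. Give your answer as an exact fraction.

t = 12/13 s

v changes sign on 0–4 s (from -3 to 10); the graph is linear there, so v = 0 at t = 0 + (3)·(4 − 0)/(10 − -3) = 12/13 s.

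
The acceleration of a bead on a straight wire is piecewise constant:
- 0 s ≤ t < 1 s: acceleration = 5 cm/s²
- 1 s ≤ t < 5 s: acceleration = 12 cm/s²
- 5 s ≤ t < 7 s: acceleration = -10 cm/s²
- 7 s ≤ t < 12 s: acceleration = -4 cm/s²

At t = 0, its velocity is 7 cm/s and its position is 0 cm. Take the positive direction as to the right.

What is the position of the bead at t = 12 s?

403.5 cm

On each constant-a segment, Δv = aΔt and Δx = v₀Δt + ½aΔt²; chain segment to segment.
0–1 s: v starts 7 cm/s; Δx = 7·1 + ½·5·1² = 9.5 cm; v ends 12 cm/s.
1–5 s: v starts 12 cm/s; Δx = 12·4 + ½·12·4² = 144 cm; v ends 60 cm/s.
5–7 s: v starts 60 cm/s; Δx = 60·2 + ½·-10·2² = 100 cm; v ends 40 cm/s.
7–12 s: v starts 40 cm/s; Δx = 40·5 + ½·-4·5² = 150 cm; v ends 20 cm/s.
x(12) = 0 + Σ Δx = 403.5 cm.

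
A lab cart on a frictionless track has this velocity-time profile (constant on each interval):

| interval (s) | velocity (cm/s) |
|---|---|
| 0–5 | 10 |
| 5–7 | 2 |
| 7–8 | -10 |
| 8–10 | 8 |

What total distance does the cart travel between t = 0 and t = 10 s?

Distance (not displacement) is the total path length: add the absolute areas under v-t.
0–5 s: |10| × 5 = 50 cm
5–7 s: |2| × 2 = 4 cm
7–8 s: |-10| × 1 = 10 cm
8–10 s: |8| × 2 = 16 cm
Total distance = 80 cm

80 cm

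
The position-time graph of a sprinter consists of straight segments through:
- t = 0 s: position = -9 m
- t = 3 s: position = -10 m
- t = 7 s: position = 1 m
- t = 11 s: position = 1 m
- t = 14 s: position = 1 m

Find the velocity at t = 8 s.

0 m/s

Velocity is the slope of the x-t graph on 7–11 s: (1 − 1)/(11 − 7) = 0 m/s.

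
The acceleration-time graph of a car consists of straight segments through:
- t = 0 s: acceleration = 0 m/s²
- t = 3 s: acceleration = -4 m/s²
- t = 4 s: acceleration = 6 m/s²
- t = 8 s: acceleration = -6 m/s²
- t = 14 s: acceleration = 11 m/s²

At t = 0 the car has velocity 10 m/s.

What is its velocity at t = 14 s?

20 m/s

Δv equals the area under the a-t graph; then v = v₀ + Δv.
0–3 s: ½(0 + -4)(3) = -6 m/s
3–4 s: ½(-4 + 6)(1) = 1 m/s
4–8 s: ½(6 + -6)(4) = 0 m/s
8–14 s: ½(-6 + 11)(6) = 15 m/s
Δv = 10 m/s, so v(14) = 10 + (10) = 20 m/s.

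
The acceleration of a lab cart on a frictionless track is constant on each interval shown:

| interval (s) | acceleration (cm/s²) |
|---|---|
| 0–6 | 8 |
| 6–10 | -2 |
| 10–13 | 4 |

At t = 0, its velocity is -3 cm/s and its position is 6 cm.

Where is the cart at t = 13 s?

425 cm

On each constant-a segment, Δv = aΔt and Δx = v₀Δt + ½aΔt²; chain segment to segment.
0–6 s: v starts -3 cm/s; Δx = -3·6 + ½·8·6² = 126 cm; v ends 45 cm/s.
6–10 s: v starts 45 cm/s; Δx = 45·4 + ½·-2·4² = 164 cm; v ends 37 cm/s.
10–13 s: v starts 37 cm/s; Δx = 37·3 + ½·4·3² = 129 cm; v ends 49 cm/s.
x(13) = 6 + Σ Δx = 425 cm.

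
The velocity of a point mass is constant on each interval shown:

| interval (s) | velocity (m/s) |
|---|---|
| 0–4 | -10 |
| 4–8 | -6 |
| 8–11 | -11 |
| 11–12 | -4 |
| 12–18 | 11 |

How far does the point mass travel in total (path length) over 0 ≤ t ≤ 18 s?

Distance (not displacement) is the total path length: add the absolute areas under v-t.
0–4 s: |-10| × 4 = 40 m
4–8 s: |-6| × 4 = 24 m
8–11 s: |-11| × 3 = 33 m
11–12 s: |-4| × 1 = 4 m
12–18 s: |11| × 6 = 66 m
Total distance = 167 m

167 m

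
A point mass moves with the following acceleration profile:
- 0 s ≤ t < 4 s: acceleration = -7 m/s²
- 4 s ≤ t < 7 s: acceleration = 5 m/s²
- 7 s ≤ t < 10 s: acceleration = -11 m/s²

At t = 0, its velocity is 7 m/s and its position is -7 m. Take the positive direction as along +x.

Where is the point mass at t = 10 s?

-143 m

On each constant-a segment, Δv = aΔt and Δx = v₀Δt + ½aΔt²; chain segment to segment.
0–4 s: v starts 7 m/s; Δx = 7·4 + ½·-7·4² = -28 m; v ends -21 m/s.
4–7 s: v starts -21 m/s; Δx = -21·3 + ½·5·3² = -40.5 m; v ends -6 m/s.
7–10 s: v starts -6 m/s; Δx = -6·3 + ½·-11·3² = -67.5 m; v ends -39 m/s.
x(10) = -7 + Σ Δx = -143 m.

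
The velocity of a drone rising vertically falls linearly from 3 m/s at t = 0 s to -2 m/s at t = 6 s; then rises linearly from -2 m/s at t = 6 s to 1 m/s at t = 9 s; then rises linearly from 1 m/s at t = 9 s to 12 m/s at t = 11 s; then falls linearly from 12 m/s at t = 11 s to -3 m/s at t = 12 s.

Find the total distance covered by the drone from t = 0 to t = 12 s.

Distance (not displacement) is the total path length: add the absolute areas under v-t.
0–6 s: v = 0 at t = 3.6 s; triangle areas 5.4 + 2.4 = 7.8 m
6–9 s: v = 0 at t = 8 s; triangle areas 2 + 0.5 = 2.5 m
9–11 s: |½(1 + 12)(2)| = 13 m
11–12 s: v = 0 at t = 11.8 s; triangle areas 4.8 + 0.3 = 5.1 m
Total distance = 28.4 m

28.4 m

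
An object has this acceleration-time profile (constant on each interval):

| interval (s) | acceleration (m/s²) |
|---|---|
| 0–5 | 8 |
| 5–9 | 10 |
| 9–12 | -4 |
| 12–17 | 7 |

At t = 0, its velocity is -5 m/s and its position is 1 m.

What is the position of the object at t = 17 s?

905.5 m

On each constant-a segment, Δv = aΔt and Δx = v₀Δt + ½aΔt²; chain segment to segment.
0–5 s: v starts -5 m/s; Δx = -5·5 + ½·8·5² = 75 m; v ends 35 m/s.
5–9 s: v starts 35 m/s; Δx = 35·4 + ½·10·4² = 220 m; v ends 75 m/s.
9–12 s: v starts 75 m/s; Δx = 75·3 + ½·-4·3² = 207 m; v ends 63 m/s.
12–17 s: v starts 63 m/s; Δx = 63·5 + ½·7·5² = 402.5 m; v ends 98 m/s.
x(17) = 1 + Σ Δx = 905.5 m.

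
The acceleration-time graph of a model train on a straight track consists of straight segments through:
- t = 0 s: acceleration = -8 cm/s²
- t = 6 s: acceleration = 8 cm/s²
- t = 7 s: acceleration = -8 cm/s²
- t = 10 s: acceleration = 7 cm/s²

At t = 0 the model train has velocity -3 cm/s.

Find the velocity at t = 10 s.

-4.5 cm/s

Δv equals the area under the a-t graph; then v = v₀ + Δv.
0–6 s: ½(-8 + 8)(6) = 0 cm/s
6–7 s: ½(8 + -8)(1) = 0 cm/s
7–10 s: ½(-8 + 7)(3) = -1.5 cm/s
Δv = -1.5 cm/s, so v(10) = -3 + (-1.5) = -4.5 cm/s.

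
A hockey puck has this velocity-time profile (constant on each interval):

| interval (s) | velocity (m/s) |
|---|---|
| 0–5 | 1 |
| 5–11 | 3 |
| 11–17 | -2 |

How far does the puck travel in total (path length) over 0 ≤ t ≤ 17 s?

35 m

Distance (not displacement) is the total path length: add the absolute areas under v-t.
0–5 s: |1| × 5 = 5 m
5–11 s: |3| × 6 = 18 m
11–17 s: |-2| × 6 = 12 m
Total distance = 35 m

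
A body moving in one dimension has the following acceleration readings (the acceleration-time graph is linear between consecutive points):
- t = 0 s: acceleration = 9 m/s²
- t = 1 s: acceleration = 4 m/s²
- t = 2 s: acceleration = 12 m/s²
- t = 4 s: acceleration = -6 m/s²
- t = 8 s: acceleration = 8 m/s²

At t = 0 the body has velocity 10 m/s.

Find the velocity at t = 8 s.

34.5 m/s

Δv equals the area under the a-t graph; then v = v₀ + Δv.
0–1 s: ½(9 + 4)(1) = 6.5 m/s
1–2 s: ½(4 + 12)(1) = 8 m/s
2–4 s: ½(12 + -6)(2) = 6 m/s
4–8 s: ½(-6 + 8)(4) = 4 m/s
Δv = 24.5 m/s, so v(8) = 10 + (24.5) = 34.5 m/s.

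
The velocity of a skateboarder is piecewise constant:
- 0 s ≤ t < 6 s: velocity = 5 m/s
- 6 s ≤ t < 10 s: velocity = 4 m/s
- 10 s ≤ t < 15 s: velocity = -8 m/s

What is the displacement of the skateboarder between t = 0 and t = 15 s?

6 m

Displacement is the signed area under the v-t curve.
0–6 s: 5 × 6 = 30 m
6–10 s: 4 × 4 = 16 m
10–15 s: -8 × 5 = -40 m
Net displacement = 6 m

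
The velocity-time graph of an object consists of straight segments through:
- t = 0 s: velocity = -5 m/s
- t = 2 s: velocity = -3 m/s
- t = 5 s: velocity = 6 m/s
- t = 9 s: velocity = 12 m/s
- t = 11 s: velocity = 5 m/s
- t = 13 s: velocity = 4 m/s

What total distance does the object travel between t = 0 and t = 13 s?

77.5 m

Total distance travelled is ∫|v| dt — sum the magnitudes of each area piece.
0–2 s: |½(-5 + -3)(2)| = 8 m
2–5 s: v = 0 at t = 3 s; triangle areas 1.5 + 6 = 7.5 m
5–9 s: |½(6 + 12)(4)| = 36 m
9–11 s: |½(12 + 5)(2)| = 17 m
11–13 s: |½(5 + 4)(2)| = 9 m
Total distance = 77.5 m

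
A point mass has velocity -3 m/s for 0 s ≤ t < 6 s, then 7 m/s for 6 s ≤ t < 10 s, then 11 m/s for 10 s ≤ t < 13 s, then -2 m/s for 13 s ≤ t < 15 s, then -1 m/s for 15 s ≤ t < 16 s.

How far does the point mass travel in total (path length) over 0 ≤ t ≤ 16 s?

Total distance travelled is ∫|v| dt — sum the magnitudes of each area piece.
0–6 s: |-3| × 6 = 18 m
6–10 s: |7| × 4 = 28 m
10–13 s: |11| × 3 = 33 m
13–15 s: |-2| × 2 = 4 m
15–16 s: |-1| × 1 = 1 m
Total distance = 84 m

84 m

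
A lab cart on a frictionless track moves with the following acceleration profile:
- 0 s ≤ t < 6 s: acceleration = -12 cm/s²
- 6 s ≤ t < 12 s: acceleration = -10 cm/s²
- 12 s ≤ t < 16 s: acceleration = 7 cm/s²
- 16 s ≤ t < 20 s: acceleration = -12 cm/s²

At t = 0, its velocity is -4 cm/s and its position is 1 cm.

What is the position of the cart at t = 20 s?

-1891 cm

On each constant-a segment, Δv = aΔt and Δx = v₀Δt + ½aΔt²; chain segment to segment.
0–6 s: v starts -4 cm/s; Δx = -4·6 + ½·-12·6² = -240 cm; v ends -76 cm/s.
6–12 s: v starts -76 cm/s; Δx = -76·6 + ½·-10·6² = -636 cm; v ends -136 cm/s.
12–16 s: v starts -136 cm/s; Δx = -136·4 + ½·7·4² = -488 cm; v ends -108 cm/s.
16–20 s: v starts -108 cm/s; Δx = -108·4 + ½·-12·4² = -528 cm; v ends -156 cm/s.
x(20) = 1 + Σ Δx = -1891 cm.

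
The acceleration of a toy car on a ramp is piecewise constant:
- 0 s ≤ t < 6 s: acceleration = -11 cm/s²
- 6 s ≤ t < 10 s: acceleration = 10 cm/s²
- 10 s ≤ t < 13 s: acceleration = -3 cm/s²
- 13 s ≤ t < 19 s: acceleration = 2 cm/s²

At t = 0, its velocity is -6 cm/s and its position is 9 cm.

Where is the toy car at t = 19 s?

-752.5 cm

On each constant-a segment, Δv = aΔt and Δx = v₀Δt + ½aΔt²; chain segment to segment.
0–6 s: v starts -6 cm/s; Δx = -6·6 + ½·-11·6² = -234 cm; v ends -72 cm/s.
6–10 s: v starts -72 cm/s; Δx = -72·4 + ½·10·4² = -208 cm; v ends -32 cm/s.
10–13 s: v starts -32 cm/s; Δx = -32·3 + ½·-3·3² = -109.5 cm; v ends -41 cm/s.
13–19 s: v starts -41 cm/s; Δx = -41·6 + ½·2·6² = -210 cm; v ends -29 cm/s.
x(19) = 9 + Σ Δx = -752.5 cm.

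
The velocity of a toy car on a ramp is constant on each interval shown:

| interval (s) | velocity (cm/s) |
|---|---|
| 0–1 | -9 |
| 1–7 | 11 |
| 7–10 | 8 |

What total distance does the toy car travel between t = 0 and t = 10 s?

99 cm

Total distance travelled is ∫|v| dt — sum the magnitudes of each area piece.
0–1 s: |-9| × 1 = 9 cm
1–7 s: |11| × 6 = 66 cm
7–10 s: |8| × 3 = 24 cm
Total distance = 99 cm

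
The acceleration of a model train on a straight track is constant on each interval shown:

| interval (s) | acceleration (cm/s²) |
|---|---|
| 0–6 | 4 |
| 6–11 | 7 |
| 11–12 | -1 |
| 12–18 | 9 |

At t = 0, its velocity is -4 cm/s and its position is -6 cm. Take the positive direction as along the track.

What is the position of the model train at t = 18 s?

On each constant-a segment, Δv = aΔt and Δx = v₀Δt + ½aΔt²; chain segment to segment.
0–6 s: v starts -4 cm/s; Δx = -4·6 + ½·4·6² = 48 cm; v ends 20 cm/s.
6–11 s: v starts 20 cm/s; Δx = 20·5 + ½·7·5² = 187.5 cm; v ends 55 cm/s.
11–12 s: v starts 55 cm/s; Δx = 55·1 + ½·-1·1² = 54.5 cm; v ends 54 cm/s.
12–18 s: v starts 54 cm/s; Δx = 54·6 + ½·9·6² = 486 cm; v ends 108 cm/s.
x(18) = -6 + Σ Δx = 770 cm.

770 cm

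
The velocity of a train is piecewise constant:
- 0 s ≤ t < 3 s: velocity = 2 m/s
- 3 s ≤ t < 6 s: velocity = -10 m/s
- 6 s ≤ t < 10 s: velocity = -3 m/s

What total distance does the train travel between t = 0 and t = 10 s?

Total distance travelled is ∫|v| dt — sum the magnitudes of each area piece.
0–3 s: |2| × 3 = 6 m
3–6 s: |-10| × 3 = 30 m
6–10 s: |-3| × 4 = 12 m
Total distance = 48 m

48 m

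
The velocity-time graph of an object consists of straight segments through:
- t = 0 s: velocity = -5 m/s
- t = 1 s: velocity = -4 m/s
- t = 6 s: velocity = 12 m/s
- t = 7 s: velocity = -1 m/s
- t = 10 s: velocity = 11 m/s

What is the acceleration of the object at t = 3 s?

Acceleration is the slope of the v-t graph on 1–6 s: (12 − -4)/(6 − 1) = 3.2 m/s².

3.2 m/s²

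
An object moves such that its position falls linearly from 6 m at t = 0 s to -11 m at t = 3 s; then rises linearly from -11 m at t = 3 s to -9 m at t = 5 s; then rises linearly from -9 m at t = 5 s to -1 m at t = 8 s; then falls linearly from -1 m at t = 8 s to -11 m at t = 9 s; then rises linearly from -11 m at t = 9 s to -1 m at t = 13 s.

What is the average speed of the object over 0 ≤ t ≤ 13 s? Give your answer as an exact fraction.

Average speed = (total path length)/(elapsed time); on a piecewise-linear x-t graph the path length is Σ|Δx|.
0–3 s: |Δx| = |-11 − 6| = 17 m
3–5 s: |Δx| = |-9 − -11| = 2 m
5–8 s: |Δx| = |-1 − -9| = 8 m
8–9 s: |Δx| = |-11 − -1| = 10 m
9–13 s: |Δx| = |-1 − -11| = 10 m
Total path = 47 m; average speed = 47/13 = 47/13 m/s.

47/13 m/s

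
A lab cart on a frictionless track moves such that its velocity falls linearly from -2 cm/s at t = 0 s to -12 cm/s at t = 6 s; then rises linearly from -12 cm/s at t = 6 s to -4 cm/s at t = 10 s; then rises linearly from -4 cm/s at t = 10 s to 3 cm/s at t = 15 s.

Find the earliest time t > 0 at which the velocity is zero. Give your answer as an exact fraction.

v changes sign on 10–15 s (from -4 to 3); the graph is linear there, so v = 0 at t = 10 + (4)·(15 − 10)/(3 − -4) = 90/7 s.

t = 90/7 s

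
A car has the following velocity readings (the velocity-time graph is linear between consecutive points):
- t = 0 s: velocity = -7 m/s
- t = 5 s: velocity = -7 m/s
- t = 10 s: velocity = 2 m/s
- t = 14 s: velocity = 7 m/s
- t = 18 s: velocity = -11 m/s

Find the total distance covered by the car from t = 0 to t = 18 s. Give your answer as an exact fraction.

Distance (not displacement) is the total path length: add the absolute areas under v-t.
0–5 s: |-7| × 5 = 35 m
5–10 s: v = 0 at t = 80/9 s; triangle areas 245/18 + 10/9 = 265/18 m
10–14 s: |½(2 + 7)(4)| = 18 m
14–18 s: v = 0 at t = 140/9 s; triangle areas 49/9 + 121/9 = 170/9 m
Total distance = 1559/18 m

1559/18 m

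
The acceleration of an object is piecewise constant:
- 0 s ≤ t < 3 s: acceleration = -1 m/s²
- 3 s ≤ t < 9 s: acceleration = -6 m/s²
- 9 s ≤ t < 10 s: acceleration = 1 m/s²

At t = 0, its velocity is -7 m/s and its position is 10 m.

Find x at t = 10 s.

-229 m

On each constant-a segment, Δv = aΔt and Δx = v₀Δt + ½aΔt²; chain segment to segment.
0–3 s: v starts -7 m/s; Δx = -7·3 + ½·-1·3² = -25.5 m; v ends -10 m/s.
3–9 s: v starts -10 m/s; Δx = -10·6 + ½·-6·6² = -168 m; v ends -46 m/s.
9–10 s: v starts -46 m/s; Δx = -46·1 + ½·1·1² = -45.5 m; v ends -45 m/s.
x(10) = 10 + Σ Δx = -229 m.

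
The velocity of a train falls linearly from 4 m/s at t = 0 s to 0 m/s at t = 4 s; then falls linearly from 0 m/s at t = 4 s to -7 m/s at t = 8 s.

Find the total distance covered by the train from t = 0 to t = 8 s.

Total distance travelled is ∫|v| dt — sum the magnitudes of each area piece.
0–4 s: |½(4 + 0)(4)| = 8 m
4–8 s: |½(0 + -7)(4)| = 14 m
Total distance = 22 m

22 m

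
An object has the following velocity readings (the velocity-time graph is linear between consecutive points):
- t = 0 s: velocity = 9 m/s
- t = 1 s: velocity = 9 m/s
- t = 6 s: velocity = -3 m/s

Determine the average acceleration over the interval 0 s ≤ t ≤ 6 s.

-2 m/s²

Average acceleration = Δv/Δt = (-3 − 9)/(6 − 0) = -2 m/s².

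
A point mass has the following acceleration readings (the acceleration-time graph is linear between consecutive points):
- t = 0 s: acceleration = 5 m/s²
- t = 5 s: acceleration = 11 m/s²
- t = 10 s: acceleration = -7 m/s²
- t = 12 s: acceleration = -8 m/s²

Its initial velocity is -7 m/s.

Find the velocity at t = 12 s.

28 m/s

Δv equals the area under the a-t graph; then v = v₀ + Δv.
0–5 s: ½(5 + 11)(5) = 40 m/s
5–10 s: ½(11 + -7)(5) = 10 m/s
10–12 s: ½(-7 + -8)(2) = -15 m/s
Δv = 35 m/s, so v(12) = -7 + (35) = 28 m/s.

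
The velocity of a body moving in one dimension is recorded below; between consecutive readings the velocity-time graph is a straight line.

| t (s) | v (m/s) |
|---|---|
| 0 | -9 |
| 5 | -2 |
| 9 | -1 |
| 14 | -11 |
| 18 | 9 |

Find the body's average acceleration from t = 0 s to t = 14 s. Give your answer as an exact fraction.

Average acceleration = Δv/Δt = (-11 − -9)/(14 − 0) = -1/7 m/s².

-1/7 m/s²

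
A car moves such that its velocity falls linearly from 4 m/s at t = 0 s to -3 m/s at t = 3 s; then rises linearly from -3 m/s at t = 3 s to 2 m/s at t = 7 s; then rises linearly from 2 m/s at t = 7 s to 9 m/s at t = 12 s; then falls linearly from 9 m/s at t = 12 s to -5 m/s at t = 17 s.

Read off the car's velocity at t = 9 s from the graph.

On 7–12 s the graph is linear from 2 to 9 m/s: v(9) = 2 + (9 − 2)·(9 − 7)/(12 − 7) = 4.8 m/s.

4.8 m/s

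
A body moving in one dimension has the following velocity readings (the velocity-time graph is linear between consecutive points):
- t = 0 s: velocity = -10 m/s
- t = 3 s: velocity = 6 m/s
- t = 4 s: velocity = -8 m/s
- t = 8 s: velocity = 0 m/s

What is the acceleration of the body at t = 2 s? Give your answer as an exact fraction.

16/3 m/s²

Acceleration is the slope of the v-t graph on 0–3 s: (6 − -10)/(3 − 0) = 16/3 m/s².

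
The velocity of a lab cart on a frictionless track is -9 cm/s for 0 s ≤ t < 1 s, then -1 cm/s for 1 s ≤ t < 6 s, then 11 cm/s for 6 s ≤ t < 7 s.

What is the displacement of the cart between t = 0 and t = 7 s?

Net displacement equals the area under the velocity-time graph (areas below the axis count negative).
0–1 s: -9 × 1 = -9 cm
1–6 s: -1 × 5 = -5 cm
6–7 s: 11 × 1 = 11 cm
Net displacement = -3 cm

-3 cm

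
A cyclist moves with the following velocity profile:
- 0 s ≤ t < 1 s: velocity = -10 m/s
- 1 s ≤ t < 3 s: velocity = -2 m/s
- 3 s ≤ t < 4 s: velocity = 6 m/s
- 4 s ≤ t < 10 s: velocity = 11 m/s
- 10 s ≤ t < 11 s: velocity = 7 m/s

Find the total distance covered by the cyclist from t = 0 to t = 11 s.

93 m

Distance (not displacement) is the total path length: add the absolute areas under v-t.
0–1 s: |-10| × 1 = 10 m
1–3 s: |-2| × 2 = 4 m
3–4 s: |6| × 1 = 6 m
4–10 s: |11| × 6 = 66 m
10–11 s: |7| × 1 = 7 m
Total distance = 93 m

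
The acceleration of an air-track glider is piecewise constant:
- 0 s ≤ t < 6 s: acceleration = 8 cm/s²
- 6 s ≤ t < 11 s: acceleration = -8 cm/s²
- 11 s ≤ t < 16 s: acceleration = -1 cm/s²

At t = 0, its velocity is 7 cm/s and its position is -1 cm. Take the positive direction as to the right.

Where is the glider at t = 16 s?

422.5 cm

On each constant-a segment, Δv = aΔt and Δx = v₀Δt + ½aΔt²; chain segment to segment.
0–6 s: v starts 7 cm/s; Δx = 7·6 + ½·8·6² = 186 cm; v ends 55 cm/s.
6–11 s: v starts 55 cm/s; Δx = 55·5 + ½·-8·5² = 175 cm; v ends 15 cm/s.
11–16 s: v starts 15 cm/s; Δx = 15·5 + ½·-1·5² = 62.5 cm; v ends 10 cm/s.
x(16) = -1 + Σ Δx = 422.5 cm.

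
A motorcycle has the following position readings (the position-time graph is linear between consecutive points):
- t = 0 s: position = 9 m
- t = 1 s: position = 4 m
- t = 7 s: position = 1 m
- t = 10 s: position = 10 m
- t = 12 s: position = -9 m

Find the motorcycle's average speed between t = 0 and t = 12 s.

Average speed = (total path length)/(elapsed time); on a piecewise-linear x-t graph the path length is Σ|Δx|.
0–1 s: |Δx| = |4 − 9| = 5 m
1–7 s: |Δx| = |1 − 4| = 3 m
7–10 s: |Δx| = |10 − 1| = 9 m
10–12 s: |Δx| = |-9 − 10| = 19 m
Total path = 36 m; average speed = 36/12 = 3 m/s.

3 m/s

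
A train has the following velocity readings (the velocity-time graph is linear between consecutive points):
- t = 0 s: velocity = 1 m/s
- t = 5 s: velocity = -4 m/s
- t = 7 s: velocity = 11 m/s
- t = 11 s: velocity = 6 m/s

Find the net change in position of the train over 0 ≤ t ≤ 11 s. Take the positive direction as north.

Net displacement equals the area under the velocity-time graph (areas below the axis count negative).
0–5 s: ½(1 + -4)(5) = -7.5 m
5–7 s: ½(-4 + 11)(2) = 7 m
7–11 s: ½(11 + 6)(4) = 34 m
Net displacement = 33.5 m

33.5 m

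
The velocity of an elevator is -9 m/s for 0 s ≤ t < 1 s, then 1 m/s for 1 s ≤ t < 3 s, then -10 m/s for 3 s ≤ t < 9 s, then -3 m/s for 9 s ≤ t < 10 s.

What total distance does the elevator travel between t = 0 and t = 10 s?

Total distance travelled is ∫|v| dt — sum the magnitudes of each area piece.
0–1 s: |-9| × 1 = 9 m
1–3 s: |1| × 2 = 2 m
3–9 s: |-10| × 6 = 60 m
9–10 s: |-3| × 1 = 3 m
Total distance = 74 m

74 m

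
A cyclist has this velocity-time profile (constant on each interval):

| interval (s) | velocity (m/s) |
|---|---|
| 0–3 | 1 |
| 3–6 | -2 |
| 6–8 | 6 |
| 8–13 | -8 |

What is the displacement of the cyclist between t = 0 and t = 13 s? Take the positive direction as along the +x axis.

Net displacement equals the area under the velocity-time graph (areas below the axis count negative).
0–3 s: 1 × 3 = 3 m
3–6 s: -2 × 3 = -6 m
6–8 s: 6 × 2 = 12 m
8–13 s: -8 × 5 = -40 m
Net displacement = -31 m

-31 m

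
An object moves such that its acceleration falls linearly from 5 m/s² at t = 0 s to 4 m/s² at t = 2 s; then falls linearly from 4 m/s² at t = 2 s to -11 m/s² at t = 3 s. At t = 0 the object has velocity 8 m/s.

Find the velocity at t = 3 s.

Δv equals the area under the a-t graph; then v = v₀ + Δv.
0–2 s: ½(5 + 4)(2) = 9 m/s
2–3 s: ½(4 + -11)(1) = -3.5 m/s
Δv = 5.5 m/s, so v(3) = 8 + (5.5) = 13.5 m/s.

13.5 m/s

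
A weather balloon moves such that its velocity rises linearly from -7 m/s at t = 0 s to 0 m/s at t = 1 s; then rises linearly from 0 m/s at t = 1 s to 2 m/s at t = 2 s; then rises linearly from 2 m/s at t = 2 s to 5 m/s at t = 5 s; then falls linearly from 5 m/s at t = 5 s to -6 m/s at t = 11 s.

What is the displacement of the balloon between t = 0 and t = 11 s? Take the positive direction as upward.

5 m

Displacement is the signed area under the v-t curve.
0–1 s: ½(-7 + 0)(1) = -3.5 m
1–2 s: ½(0 + 2)(1) = 1 m
2–5 s: ½(2 + 5)(3) = 10.5 m
5–11 s: ½(5 + -6)(6) = -3 m
Net displacement = 5 m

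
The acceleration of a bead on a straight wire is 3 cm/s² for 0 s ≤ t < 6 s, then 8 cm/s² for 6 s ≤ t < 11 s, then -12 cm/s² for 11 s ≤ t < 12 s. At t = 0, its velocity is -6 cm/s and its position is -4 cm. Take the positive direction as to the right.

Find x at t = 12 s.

On each constant-a segment, Δv = aΔt and Δx = v₀Δt + ½aΔt²; chain segment to segment.
0–6 s: v starts -6 cm/s; Δx = -6·6 + ½·3·6² = 18 cm; v ends 12 cm/s.
6–11 s: v starts 12 cm/s; Δx = 12·5 + ½·8·5² = 160 cm; v ends 52 cm/s.
11–12 s: v starts 52 cm/s; Δx = 52·1 + ½·-12·1² = 46 cm; v ends 40 cm/s.
x(12) = -4 + Σ Δx = 220 cm.

220 cm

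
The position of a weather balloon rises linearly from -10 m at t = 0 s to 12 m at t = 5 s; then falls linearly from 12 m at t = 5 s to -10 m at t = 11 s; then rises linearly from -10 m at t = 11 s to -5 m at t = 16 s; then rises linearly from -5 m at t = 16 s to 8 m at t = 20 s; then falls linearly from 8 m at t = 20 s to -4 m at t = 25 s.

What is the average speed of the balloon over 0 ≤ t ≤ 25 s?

Average speed = (total path length)/(elapsed time); on a piecewise-linear x-t graph the path length is Σ|Δx|.
0–5 s: |Δx| = |12 − -10| = 22 m
5–11 s: |Δx| = |-10 − 12| = 22 m
11–16 s: |Δx| = |-5 − -10| = 5 m
16–20 s: |Δx| = |8 − -5| = 13 m
20–25 s: |Δx| = |-4 − 8| = 12 m
Total path = 74 m; average speed = 74/25 = 2.96 m/s.

2.96 m/s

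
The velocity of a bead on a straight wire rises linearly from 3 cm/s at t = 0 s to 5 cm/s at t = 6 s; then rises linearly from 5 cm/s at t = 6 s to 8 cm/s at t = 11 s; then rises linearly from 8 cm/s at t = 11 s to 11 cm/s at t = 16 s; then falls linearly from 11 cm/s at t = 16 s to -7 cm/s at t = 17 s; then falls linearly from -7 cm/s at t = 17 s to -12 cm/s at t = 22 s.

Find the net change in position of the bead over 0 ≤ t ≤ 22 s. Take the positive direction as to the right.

58.5 cm

Displacement is the signed area under the v-t curve.
0–6 s: ½(3 + 5)(6) = 24 cm
6–11 s: ½(5 + 8)(5) = 32.5 cm
11–16 s: ½(8 + 11)(5) = 47.5 cm
16–17 s: ½(11 + -7)(1) = 2 cm
17–22 s: ½(-7 + -12)(5) = -47.5 cm
Net displacement = 58.5 cm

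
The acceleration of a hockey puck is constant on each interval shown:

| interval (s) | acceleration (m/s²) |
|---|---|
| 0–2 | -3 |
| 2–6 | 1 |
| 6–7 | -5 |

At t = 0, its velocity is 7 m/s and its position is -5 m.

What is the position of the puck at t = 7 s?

17.5 m

On each constant-a segment, Δv = aΔt and Δx = v₀Δt + ½aΔt²; chain segment to segment.
0–2 s: v starts 7 m/s; Δx = 7·2 + ½·-3·2² = 8 m; v ends 1 m/s.
2–6 s: v starts 1 m/s; Δx = 1·4 + ½·1·4² = 12 m; v ends 5 m/s.
6–7 s: v starts 5 m/s; Δx = 5·1 + ½·-5·1² = 2.5 m; v ends 0 m/s.
x(7) = -5 + Σ Δx = 17.5 m.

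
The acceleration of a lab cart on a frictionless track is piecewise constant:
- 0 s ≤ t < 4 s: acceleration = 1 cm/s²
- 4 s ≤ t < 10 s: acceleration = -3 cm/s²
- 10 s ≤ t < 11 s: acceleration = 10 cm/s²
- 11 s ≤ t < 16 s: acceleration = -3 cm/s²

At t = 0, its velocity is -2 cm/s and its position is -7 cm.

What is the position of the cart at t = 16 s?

On each constant-a segment, Δv = aΔt and Δx = v₀Δt + ½aΔt²; chain segment to segment.
0–4 s: v starts -2 cm/s; Δx = -2·4 + ½·1·4² = 0 cm; v ends 2 cm/s.
4–10 s: v starts 2 cm/s; Δx = 2·6 + ½·-3·6² = -42 cm; v ends -16 cm/s.
10–11 s: v starts -16 cm/s; Δx = -16·1 + ½·10·1² = -11 cm; v ends -6 cm/s.
11–16 s: v starts -6 cm/s; Δx = -6·5 + ½·-3·5² = -67.5 cm; v ends -21 cm/s.
x(16) = -7 + Σ Δx = -127.5 cm.

-127.5 cm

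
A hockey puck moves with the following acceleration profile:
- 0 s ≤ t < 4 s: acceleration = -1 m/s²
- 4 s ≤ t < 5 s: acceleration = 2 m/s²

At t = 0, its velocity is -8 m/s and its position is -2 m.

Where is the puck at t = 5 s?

-53 m

On each constant-a segment, Δv = aΔt and Δx = v₀Δt + ½aΔt²; chain segment to segment.
0–4 s: v starts -8 m/s; Δx = -8·4 + ½·-1·4² = -40 m; v ends -12 m/s.
4–5 s: v starts -12 m/s; Δx = -12·1 + ½·2·1² = -11 m; v ends -10 m/s.
x(5) = -2 + Σ Δx = -53 m.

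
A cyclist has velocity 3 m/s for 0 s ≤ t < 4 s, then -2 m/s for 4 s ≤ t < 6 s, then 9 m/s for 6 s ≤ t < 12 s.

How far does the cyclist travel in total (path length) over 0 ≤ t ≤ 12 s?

70 m

Total distance travelled is ∫|v| dt — sum the magnitudes of each area piece.
0–4 s: |3| × 4 = 12 m
4–6 s: |-2| × 2 = 4 m
6–12 s: |9| × 6 = 54 m
Total distance = 70 m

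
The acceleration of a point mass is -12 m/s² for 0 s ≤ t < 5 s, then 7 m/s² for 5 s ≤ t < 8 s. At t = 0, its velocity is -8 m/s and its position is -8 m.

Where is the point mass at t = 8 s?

On each constant-a segment, Δv = aΔt and Δx = v₀Δt + ½aΔt²; chain segment to segment.
0–5 s: v starts -8 m/s; Δx = -8·5 + ½·-12·5² = -190 m; v ends -68 m/s.
5–8 s: v starts -68 m/s; Δx = -68·3 + ½·7·3² = -172.5 m; v ends -47 m/s.
x(8) = -8 + Σ Δx = -370.5 m.

-370.5 m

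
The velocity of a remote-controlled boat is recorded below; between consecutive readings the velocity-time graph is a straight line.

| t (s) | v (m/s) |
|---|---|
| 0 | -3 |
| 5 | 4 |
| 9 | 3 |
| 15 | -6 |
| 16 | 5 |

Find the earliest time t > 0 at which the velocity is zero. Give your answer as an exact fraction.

t = 15/7 s

v changes sign on 0–5 s (from -3 to 4); the graph is linear there, so v = 0 at t = 0 + (3)·(5 − 0)/(4 − -3) = 15/7 s.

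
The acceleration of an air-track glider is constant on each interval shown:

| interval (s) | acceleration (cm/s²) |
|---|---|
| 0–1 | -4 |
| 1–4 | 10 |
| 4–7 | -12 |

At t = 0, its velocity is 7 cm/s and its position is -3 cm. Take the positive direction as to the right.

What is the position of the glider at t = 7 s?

101 cm

On each constant-a segment, Δv = aΔt and Δx = v₀Δt + ½aΔt²; chain segment to segment.
0–1 s: v starts 7 cm/s; Δx = 7·1 + ½·-4·1² = 5 cm; v ends 3 cm/s.
1–4 s: v starts 3 cm/s; Δx = 3·3 + ½·10·3² = 54 cm; v ends 33 cm/s.
4–7 s: v starts 33 cm/s; Δx = 33·3 + ½·-12·3² = 45 cm; v ends -3 cm/s.
x(7) = -3 + Σ Δx = 101 cm.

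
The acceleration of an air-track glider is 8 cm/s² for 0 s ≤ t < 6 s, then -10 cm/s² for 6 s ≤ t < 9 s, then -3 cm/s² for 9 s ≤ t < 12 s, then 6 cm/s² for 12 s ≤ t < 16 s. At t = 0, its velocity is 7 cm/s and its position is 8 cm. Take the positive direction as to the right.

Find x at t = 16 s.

On each constant-a segment, Δv = aΔt and Δx = v₀Δt + ½aΔt²; chain segment to segment.
0–6 s: v starts 7 cm/s; Δx = 7·6 + ½·8·6² = 186 cm; v ends 55 cm/s.
6–9 s: v starts 55 cm/s; Δx = 55·3 + ½·-10·3² = 120 cm; v ends 25 cm/s.
9–12 s: v starts 25 cm/s; Δx = 25·3 + ½·-3·3² = 61.5 cm; v ends 16 cm/s.
12–16 s: v starts 16 cm/s; Δx = 16·4 + ½·6·4² = 112 cm; v ends 40 cm/s.
x(16) = 8 + Σ Δx = 487.5 cm.

487.5 cm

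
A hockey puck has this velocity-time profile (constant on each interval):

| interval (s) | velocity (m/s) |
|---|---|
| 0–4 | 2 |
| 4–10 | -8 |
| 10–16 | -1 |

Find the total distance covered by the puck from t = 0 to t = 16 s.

Distance (not displacement) is the total path length: add the absolute areas under v-t.
0–4 s: |2| × 4 = 8 m
4–10 s: |-8| × 6 = 48 m
10–16 s: |-1| × 6 = 6 m
Total distance = 62 m

62 m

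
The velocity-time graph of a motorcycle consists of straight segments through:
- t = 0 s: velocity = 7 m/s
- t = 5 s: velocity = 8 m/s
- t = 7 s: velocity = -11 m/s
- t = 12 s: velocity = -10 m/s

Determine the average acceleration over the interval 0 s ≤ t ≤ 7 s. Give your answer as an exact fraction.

-18/7 m/s²

Average acceleration = Δv/Δt = (-11 − 7)/(7 − 0) = -18/7 m/s².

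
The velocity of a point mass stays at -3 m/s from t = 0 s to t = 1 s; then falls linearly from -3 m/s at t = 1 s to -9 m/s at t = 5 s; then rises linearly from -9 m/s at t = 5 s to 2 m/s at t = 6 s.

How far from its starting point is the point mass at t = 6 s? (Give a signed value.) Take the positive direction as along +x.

Displacement is the signed area under the v-t curve.
0–1 s: -3 × 1 = -3 m
1–5 s: ½(-3 + -9)(4) = -24 m
5–6 s: ½(-9 + 2)(1) = -3.5 m
Net displacement = -30.5 m

-30.5 m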